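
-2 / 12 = -1 / 6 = -0.17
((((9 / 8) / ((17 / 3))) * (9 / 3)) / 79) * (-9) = -0.07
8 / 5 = 1.60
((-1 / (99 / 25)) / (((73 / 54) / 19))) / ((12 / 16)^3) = -60800 / 7227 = -8.41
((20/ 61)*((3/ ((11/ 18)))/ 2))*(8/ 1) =4320/ 671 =6.44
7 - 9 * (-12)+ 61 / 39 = 4546 / 39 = 116.56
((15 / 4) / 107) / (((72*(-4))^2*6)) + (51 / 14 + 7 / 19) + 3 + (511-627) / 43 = 1751536107443 / 406049366016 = 4.31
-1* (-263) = 263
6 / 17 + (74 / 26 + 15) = 4022 / 221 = 18.20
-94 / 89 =-1.06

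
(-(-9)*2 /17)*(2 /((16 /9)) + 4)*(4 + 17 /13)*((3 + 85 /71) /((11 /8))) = 15174756 /172601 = 87.92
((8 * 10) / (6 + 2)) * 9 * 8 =720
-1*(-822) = 822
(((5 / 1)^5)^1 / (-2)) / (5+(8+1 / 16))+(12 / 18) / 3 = -224582 / 1881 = -119.40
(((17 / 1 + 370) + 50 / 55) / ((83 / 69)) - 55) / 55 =244208 / 50215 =4.86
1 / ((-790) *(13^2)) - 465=-62082151 / 133510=-465.00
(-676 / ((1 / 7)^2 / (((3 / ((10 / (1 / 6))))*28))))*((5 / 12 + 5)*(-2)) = 1507142 / 3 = 502380.67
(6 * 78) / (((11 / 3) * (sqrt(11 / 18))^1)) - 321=-321+4212 * sqrt(22) / 121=-157.73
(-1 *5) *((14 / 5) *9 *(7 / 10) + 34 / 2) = -866 / 5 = -173.20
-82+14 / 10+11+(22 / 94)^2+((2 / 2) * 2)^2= -723947 / 11045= -65.55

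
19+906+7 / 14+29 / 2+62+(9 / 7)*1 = 7023 / 7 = 1003.29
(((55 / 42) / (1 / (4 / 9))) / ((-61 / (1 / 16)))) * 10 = -0.01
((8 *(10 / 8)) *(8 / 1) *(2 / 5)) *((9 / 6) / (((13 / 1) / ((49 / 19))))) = 2352 / 247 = 9.52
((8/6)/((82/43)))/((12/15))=215/246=0.87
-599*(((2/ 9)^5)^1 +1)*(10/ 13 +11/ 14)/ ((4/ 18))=-10015233877/ 2388204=-4193.63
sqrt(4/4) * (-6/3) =-2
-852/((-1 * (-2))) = -426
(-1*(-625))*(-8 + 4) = -2500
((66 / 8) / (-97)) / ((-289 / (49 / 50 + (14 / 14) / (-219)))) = 117491 / 409281800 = 0.00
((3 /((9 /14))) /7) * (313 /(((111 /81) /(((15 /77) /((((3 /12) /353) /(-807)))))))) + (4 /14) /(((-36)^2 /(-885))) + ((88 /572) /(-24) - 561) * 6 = -270431132136329 /7999992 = -33803925.32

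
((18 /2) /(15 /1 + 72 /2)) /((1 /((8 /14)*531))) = 6372 /119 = 53.55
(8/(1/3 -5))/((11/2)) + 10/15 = 82/231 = 0.35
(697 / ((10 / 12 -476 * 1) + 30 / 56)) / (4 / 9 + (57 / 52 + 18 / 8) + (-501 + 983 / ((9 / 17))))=-13700232 / 12683883791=-0.00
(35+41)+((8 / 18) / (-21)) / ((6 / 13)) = 43066 / 567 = 75.95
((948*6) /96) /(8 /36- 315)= -2133 /11332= -0.19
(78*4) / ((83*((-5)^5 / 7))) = -2184 / 259375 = -0.01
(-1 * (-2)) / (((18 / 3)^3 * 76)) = 1 / 8208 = 0.00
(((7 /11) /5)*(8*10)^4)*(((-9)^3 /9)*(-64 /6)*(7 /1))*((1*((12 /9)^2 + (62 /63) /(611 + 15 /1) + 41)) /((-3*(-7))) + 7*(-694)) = -527132098822144000 /3443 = -153102555568441.48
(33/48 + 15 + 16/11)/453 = 3017/79728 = 0.04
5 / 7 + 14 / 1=103 / 7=14.71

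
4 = 4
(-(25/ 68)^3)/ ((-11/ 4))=15625/ 864688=0.02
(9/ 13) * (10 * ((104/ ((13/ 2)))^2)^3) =1509949440/ 13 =116149956.92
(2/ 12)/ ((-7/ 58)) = -29/ 21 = -1.38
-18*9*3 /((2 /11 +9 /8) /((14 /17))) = -598752 /1955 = -306.27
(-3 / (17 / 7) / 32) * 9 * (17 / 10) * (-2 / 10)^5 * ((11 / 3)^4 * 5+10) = 103621 / 600000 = 0.17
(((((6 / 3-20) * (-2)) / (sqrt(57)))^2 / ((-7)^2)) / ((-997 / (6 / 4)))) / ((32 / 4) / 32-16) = 288 / 6497449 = 0.00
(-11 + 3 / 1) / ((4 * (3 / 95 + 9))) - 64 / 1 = -27551 / 429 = -64.22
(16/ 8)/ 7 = 0.29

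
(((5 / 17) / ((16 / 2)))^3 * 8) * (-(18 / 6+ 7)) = -625 / 157216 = -0.00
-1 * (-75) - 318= -243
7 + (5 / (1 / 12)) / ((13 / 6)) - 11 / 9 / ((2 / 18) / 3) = 22 / 13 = 1.69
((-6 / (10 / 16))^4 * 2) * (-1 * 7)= -74317824 / 625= -118908.52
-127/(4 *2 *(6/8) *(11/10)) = -635/33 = -19.24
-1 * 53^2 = -2809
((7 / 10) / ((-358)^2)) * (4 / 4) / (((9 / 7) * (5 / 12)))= 49 / 4806150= 0.00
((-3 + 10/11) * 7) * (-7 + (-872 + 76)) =11753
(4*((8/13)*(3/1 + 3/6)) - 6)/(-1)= -34/13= -2.62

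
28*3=84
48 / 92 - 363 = -8337 / 23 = -362.48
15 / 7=2.14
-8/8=-1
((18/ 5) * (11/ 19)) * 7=1386/ 95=14.59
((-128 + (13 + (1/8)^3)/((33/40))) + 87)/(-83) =17769/58432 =0.30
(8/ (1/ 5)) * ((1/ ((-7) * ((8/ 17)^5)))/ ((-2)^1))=7099285/ 57344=123.80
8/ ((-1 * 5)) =-8/ 5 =-1.60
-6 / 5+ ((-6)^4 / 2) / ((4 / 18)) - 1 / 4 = 58291 / 20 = 2914.55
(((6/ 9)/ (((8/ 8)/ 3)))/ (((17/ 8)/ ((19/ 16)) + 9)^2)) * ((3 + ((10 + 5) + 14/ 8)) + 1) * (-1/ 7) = -29963/ 588350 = -0.05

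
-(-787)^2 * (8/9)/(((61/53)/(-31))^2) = -13375640221448/33489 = -399403990.01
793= 793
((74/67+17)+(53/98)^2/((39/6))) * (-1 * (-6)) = 227732823/2091271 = 108.90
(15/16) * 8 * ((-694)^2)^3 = 837949962997405920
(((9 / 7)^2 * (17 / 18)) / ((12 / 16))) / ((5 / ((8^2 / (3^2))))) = 2176 / 735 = 2.96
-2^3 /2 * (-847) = 3388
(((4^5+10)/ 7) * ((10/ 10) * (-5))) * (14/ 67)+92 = -62.33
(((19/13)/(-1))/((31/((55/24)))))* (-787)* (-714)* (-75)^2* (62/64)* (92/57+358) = -118971742416.62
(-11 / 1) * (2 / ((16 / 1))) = -11 / 8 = -1.38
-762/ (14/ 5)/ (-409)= 1905/ 2863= 0.67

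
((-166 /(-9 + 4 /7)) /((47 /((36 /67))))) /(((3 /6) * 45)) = 9296 /928955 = 0.01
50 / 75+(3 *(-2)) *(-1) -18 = -34 / 3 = -11.33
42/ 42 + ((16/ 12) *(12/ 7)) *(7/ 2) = 9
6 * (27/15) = 54/5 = 10.80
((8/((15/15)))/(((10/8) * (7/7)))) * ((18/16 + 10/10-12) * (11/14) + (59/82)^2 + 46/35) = -11158778/294175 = -37.93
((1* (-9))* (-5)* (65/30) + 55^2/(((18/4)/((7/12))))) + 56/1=14732/27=545.63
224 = 224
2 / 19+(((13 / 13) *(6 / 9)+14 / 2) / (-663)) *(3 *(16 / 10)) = 3134 / 62985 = 0.05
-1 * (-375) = 375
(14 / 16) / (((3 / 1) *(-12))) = -7 / 288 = -0.02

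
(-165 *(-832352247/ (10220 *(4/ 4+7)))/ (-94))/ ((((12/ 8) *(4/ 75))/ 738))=-253388832792975/ 1537088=-164849919.32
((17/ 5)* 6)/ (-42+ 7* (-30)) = -17/ 210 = -0.08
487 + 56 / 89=43399 / 89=487.63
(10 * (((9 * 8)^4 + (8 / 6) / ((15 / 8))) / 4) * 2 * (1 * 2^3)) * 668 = 6462625061888 / 9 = 718069451320.89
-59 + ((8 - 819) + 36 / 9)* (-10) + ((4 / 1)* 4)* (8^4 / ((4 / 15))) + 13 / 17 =4314120 / 17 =253771.76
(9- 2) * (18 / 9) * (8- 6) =28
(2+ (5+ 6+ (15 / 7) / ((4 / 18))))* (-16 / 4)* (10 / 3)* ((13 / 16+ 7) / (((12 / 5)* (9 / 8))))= -990625 / 1134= -873.57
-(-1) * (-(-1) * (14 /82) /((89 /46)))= 322 /3649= 0.09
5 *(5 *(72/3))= 600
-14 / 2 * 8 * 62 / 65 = -3472 / 65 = -53.42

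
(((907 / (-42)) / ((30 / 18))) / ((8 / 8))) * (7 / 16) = -907 / 160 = -5.67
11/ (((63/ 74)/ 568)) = 7338.92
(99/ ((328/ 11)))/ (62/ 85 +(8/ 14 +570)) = 215985/ 37165024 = 0.01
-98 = -98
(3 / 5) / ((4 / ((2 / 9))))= 1 / 30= 0.03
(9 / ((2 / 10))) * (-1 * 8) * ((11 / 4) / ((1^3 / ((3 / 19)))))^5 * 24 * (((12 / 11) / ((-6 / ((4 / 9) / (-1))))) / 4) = -53366445 / 19808792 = -2.69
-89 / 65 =-1.37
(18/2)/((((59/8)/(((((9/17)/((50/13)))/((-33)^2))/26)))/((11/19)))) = 18/5240675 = 0.00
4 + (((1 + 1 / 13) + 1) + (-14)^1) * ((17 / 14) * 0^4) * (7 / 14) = 4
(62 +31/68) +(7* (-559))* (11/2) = -1459215/68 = -21459.04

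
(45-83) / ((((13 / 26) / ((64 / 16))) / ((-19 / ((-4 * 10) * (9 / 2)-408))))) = -1444 / 147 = -9.82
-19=-19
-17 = -17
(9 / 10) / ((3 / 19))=57 / 10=5.70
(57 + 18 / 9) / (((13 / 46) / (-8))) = -21712 / 13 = -1670.15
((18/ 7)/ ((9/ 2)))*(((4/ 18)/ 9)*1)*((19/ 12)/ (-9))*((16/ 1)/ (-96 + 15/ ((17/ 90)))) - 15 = -32373367/ 2158569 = -15.00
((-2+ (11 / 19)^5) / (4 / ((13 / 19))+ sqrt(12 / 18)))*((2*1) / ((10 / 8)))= -2989675728 / 5535384475+ 3238815372*sqrt(6) / 105172305025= -0.46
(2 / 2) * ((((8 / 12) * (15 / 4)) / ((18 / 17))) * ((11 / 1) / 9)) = 935 / 324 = 2.89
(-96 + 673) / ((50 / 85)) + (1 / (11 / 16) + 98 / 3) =334957 / 330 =1015.02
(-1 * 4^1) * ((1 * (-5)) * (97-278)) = -3620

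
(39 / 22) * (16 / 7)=312 / 77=4.05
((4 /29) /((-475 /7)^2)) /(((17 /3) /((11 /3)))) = 2156 /111233125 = 0.00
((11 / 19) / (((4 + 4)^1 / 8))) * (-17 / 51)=-11 / 57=-0.19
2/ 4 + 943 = 1887/ 2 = 943.50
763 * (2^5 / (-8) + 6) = 1526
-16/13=-1.23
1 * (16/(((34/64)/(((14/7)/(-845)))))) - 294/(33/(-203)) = 285766046/158015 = 1808.47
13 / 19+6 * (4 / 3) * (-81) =-12299 / 19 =-647.32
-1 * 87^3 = -658503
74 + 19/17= 75.12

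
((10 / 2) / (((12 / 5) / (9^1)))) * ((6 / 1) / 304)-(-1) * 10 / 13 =9005 / 7904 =1.14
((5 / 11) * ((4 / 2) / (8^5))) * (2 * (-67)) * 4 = -335 / 22528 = -0.01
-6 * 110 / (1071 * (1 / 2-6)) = 40 / 357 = 0.11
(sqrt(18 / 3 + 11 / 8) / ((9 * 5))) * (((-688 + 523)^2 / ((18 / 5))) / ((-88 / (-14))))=1925 * sqrt(118) / 288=72.61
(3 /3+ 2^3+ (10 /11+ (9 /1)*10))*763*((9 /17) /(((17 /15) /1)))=113202495 /3179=35609.47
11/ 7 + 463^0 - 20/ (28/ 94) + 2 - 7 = -487/ 7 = -69.57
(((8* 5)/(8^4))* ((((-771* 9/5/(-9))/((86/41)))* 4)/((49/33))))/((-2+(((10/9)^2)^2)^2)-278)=-44904746618523/6447396741416960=-0.01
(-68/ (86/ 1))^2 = 1156/ 1849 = 0.63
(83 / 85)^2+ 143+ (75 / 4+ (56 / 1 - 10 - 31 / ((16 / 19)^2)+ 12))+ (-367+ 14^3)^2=10450805956609 / 1849600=5650305.99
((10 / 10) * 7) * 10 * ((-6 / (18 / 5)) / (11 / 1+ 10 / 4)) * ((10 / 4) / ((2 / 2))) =-1750 / 81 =-21.60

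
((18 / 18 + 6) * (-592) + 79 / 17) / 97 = -70369 / 1649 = -42.67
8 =8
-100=-100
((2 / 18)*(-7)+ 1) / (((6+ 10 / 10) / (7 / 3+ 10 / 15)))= 2 / 21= 0.10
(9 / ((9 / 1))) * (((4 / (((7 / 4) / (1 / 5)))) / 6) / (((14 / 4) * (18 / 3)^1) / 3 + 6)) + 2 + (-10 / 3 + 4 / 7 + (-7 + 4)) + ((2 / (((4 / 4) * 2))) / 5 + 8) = 2022 / 455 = 4.44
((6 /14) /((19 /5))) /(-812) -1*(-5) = 539965 /107996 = 5.00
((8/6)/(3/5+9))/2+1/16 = 19/144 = 0.13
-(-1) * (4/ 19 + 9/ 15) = 77/ 95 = 0.81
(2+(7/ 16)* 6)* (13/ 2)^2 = 6253/ 32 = 195.41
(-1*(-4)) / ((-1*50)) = -2 / 25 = -0.08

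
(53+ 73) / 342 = 7 / 19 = 0.37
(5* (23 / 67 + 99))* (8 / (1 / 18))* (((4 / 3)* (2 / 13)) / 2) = 7336.12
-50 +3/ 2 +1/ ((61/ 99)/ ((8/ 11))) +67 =2401/ 122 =19.68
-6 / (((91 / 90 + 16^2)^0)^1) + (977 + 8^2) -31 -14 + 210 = 1200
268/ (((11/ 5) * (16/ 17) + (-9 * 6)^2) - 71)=22780/ 242001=0.09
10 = 10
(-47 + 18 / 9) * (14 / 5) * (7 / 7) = -126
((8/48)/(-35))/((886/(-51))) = 17/62020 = 0.00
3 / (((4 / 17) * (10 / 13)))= 663 / 40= 16.58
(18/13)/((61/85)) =1530/793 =1.93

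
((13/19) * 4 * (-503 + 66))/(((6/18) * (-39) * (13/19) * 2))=874/13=67.23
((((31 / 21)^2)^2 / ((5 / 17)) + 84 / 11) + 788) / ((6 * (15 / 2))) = 8683186987 / 481340475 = 18.04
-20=-20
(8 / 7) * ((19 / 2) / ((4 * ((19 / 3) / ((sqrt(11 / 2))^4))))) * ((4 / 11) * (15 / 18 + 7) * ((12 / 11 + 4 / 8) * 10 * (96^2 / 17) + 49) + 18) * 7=38143900 / 17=2243758.82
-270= -270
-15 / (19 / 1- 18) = -15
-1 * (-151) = 151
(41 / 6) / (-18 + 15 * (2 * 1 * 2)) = 41 / 252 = 0.16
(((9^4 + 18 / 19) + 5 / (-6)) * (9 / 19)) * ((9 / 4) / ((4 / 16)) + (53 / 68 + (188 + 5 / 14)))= 211629035013 / 343672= 615787.83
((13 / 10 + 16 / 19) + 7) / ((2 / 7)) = 32.00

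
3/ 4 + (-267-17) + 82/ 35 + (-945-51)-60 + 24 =-183807/ 140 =-1312.91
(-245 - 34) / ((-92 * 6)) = 93 / 184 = 0.51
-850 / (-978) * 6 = 850 / 163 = 5.21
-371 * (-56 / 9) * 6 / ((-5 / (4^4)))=-10637312 / 15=-709154.13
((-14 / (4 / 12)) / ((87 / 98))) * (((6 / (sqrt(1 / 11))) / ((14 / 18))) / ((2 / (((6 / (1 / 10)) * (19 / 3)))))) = -2010960 * sqrt(11) / 29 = -229986.20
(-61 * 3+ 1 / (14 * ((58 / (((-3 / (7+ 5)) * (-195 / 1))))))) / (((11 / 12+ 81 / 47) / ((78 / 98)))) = -3267445311 / 59244332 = -55.15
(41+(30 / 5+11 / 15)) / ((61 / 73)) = 52268 / 915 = 57.12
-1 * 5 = -5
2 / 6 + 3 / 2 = 11 / 6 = 1.83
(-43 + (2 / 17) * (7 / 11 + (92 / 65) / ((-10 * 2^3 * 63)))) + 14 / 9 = -105598001 / 2552550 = -41.37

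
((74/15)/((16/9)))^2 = 12321/1600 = 7.70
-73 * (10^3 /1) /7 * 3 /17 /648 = -9125 /3213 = -2.84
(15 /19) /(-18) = -5 /114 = -0.04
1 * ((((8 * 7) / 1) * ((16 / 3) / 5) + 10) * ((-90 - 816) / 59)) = -315892 / 295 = -1070.82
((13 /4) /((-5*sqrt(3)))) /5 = -0.08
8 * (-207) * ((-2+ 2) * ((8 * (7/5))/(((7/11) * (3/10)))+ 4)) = 0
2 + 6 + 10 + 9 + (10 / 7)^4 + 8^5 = 32799.16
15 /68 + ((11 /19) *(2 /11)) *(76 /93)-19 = -118217 /6324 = -18.69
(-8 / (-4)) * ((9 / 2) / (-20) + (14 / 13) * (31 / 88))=883 / 2860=0.31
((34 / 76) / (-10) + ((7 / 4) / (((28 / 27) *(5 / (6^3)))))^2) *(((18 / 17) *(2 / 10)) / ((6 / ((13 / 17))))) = 196897233 / 1372750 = 143.43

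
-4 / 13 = -0.31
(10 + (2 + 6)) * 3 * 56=3024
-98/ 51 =-1.92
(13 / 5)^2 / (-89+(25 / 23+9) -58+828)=0.01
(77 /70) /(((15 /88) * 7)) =484 /525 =0.92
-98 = -98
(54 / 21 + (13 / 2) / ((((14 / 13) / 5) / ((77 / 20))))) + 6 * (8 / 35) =67273 / 560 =120.13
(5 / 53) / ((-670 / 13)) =-13 / 7102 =-0.00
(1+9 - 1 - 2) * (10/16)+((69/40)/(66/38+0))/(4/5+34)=67427/15312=4.40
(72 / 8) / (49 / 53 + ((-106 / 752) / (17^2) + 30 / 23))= 397384248 / 98391827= 4.04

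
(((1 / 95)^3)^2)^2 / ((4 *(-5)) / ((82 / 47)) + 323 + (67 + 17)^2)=41 / 163226031320165084743408203125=0.00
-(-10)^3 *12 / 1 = 12000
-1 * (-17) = 17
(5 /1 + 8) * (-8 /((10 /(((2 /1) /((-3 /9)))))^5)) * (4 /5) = 101088 /15625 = 6.47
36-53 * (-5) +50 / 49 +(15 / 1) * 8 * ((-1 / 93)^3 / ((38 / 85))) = 75389885239 / 249618789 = 302.02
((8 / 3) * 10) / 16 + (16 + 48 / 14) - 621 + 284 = -6634 / 21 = -315.90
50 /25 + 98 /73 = 244 /73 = 3.34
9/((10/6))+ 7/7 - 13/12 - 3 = 139/60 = 2.32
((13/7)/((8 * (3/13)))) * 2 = 169/84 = 2.01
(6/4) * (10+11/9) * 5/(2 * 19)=505/228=2.21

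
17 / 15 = 1.13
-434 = -434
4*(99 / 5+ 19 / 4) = 491 / 5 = 98.20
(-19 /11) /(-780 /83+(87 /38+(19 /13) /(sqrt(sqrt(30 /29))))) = -19 /(11 * (-22419 /3154+19 * 29^(1 /4) * 30^(3 /4) /390)) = 0.31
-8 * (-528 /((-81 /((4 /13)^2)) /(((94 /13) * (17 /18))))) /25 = -17999872 /13346775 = -1.35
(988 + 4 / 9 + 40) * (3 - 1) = 18512 / 9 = 2056.89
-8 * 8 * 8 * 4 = -2048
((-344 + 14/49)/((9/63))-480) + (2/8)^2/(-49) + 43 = -2228913/784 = -2843.00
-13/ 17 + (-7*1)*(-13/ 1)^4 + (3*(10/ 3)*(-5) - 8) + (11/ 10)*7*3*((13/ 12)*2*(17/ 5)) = -339686511/ 1700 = -199815.59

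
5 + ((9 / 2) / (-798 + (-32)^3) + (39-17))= 27.00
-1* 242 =-242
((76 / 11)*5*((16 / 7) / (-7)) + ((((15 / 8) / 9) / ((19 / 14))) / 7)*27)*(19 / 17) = -437825 / 36652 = -11.95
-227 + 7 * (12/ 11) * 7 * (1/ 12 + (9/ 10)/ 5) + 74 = -38204/ 275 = -138.92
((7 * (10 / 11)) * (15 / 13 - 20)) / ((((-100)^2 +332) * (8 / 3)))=-1225 / 281424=-0.00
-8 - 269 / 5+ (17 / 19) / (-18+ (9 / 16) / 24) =-13520051 / 218595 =-61.85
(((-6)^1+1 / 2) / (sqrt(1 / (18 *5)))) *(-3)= 99 *sqrt(10) / 2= 156.53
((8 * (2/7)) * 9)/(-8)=-18/7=-2.57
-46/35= -1.31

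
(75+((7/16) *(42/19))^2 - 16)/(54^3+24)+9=32748809513/3638602752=9.00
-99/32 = -3.09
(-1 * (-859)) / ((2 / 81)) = 69579 / 2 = 34789.50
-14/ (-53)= 14/ 53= 0.26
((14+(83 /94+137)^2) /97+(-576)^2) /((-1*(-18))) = 31614518513 /1714184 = 18442.90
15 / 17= 0.88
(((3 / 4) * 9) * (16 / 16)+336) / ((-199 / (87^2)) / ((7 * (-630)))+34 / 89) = 2036453793255 / 2269827142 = 897.18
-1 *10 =-10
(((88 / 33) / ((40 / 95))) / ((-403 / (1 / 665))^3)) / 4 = -1 / 12156476627431500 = -0.00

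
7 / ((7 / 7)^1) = 7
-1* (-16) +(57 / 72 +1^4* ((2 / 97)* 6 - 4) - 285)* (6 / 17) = -565125 / 6596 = -85.68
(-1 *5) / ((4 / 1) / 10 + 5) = -25 / 27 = -0.93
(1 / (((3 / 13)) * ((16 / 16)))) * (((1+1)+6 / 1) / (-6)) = -52 / 9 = -5.78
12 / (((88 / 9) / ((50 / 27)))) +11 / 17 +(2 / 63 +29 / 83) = 3227725 / 977823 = 3.30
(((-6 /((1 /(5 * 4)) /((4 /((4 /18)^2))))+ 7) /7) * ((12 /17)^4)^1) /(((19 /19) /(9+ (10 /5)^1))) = -3789.46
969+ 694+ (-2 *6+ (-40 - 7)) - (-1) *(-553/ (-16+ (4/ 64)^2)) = 958564/ 585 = 1638.57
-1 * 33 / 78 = -0.42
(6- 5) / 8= 1 / 8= 0.12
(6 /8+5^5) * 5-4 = 15624.75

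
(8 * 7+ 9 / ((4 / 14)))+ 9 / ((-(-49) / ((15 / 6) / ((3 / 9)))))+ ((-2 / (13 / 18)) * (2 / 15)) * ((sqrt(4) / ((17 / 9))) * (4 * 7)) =4219571 / 54145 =77.93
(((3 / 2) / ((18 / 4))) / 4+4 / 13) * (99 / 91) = 2013 / 4732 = 0.43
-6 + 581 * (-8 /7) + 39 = -631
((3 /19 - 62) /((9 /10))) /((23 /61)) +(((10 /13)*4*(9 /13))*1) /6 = -120894770 /664677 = -181.88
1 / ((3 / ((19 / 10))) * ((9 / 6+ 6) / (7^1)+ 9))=133 / 2115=0.06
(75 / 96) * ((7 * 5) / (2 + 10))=2.28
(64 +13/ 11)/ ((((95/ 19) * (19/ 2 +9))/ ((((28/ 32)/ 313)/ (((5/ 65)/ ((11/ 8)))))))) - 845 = -1565685953/ 1852960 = -844.96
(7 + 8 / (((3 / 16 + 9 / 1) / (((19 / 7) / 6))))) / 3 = 22825 / 9261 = 2.46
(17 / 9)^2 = 289 / 81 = 3.57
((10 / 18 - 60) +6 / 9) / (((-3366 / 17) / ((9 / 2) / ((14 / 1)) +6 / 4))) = 8993 / 16632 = 0.54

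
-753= -753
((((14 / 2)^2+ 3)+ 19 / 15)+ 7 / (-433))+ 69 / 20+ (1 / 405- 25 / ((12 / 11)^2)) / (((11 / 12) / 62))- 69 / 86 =-150939072589 / 110596860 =-1364.77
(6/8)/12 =1/16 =0.06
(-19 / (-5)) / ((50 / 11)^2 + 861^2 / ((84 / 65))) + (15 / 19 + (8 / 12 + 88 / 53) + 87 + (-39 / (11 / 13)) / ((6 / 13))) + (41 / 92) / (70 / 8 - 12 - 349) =-29148481932194323561 / 2990085566787952050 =-9.75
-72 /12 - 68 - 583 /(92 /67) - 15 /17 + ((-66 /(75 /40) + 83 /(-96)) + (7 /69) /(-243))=-24423210563 /45606240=-535.52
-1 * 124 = -124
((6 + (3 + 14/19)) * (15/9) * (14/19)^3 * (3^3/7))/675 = 0.04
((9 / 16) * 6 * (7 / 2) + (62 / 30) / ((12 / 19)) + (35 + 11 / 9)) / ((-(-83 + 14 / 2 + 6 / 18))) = 36941 / 54480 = 0.68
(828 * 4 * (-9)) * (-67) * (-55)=-109842480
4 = 4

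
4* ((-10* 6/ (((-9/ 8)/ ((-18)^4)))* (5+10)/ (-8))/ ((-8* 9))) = 583200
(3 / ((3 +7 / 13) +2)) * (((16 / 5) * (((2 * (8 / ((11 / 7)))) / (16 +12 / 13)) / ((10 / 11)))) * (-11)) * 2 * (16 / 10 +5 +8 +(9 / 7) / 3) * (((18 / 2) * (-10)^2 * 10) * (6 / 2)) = -51202944 / 5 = -10240588.80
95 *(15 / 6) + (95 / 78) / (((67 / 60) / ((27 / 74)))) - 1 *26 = 211.90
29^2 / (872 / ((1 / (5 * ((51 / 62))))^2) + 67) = 808201 / 14239837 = 0.06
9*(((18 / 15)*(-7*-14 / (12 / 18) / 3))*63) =166698 / 5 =33339.60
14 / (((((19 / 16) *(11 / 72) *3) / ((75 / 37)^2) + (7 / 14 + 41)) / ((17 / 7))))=73440000 / 89926121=0.82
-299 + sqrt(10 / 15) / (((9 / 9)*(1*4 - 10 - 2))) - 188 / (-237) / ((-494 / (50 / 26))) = -227543443 / 761007 - sqrt(6) / 24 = -299.11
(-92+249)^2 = 24649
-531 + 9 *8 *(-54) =-4419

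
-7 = -7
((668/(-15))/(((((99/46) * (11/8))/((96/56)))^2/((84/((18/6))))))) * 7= -5789646848/1976535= -2929.19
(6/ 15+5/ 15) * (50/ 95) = 22/ 57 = 0.39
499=499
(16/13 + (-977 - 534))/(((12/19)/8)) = -745826/39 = -19123.74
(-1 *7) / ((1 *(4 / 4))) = -7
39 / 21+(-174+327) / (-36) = -67 / 28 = -2.39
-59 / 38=-1.55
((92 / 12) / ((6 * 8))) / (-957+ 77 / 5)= -115 / 677952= -0.00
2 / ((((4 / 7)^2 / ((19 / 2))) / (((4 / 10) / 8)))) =931 / 320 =2.91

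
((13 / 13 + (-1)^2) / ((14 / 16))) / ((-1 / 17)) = -272 / 7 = -38.86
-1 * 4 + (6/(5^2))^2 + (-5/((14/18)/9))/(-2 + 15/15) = 53.91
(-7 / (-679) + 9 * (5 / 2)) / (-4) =-4367 / 776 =-5.63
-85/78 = -1.09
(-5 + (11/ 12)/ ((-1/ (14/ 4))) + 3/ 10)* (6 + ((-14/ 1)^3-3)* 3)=521001/ 8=65125.12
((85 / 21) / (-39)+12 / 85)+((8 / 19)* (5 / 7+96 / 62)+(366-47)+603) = 37845579797 / 41003235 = 922.99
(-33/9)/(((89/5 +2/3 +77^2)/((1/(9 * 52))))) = -55/41751216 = -0.00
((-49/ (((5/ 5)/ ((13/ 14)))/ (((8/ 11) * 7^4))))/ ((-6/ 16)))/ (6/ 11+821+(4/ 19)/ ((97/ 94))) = 12885725216/ 49977981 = 257.83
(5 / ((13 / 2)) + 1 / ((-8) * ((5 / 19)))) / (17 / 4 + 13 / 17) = 2601 / 44330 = 0.06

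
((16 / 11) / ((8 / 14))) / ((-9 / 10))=-280 / 99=-2.83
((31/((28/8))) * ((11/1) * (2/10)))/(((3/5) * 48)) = 341/504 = 0.68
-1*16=-16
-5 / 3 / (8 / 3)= -5 / 8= -0.62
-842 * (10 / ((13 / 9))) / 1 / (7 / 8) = -606240 / 91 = -6661.98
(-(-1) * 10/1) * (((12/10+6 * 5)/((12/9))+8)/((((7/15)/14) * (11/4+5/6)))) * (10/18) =1460.47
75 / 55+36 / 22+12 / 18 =11 / 3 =3.67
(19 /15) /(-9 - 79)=-19 /1320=-0.01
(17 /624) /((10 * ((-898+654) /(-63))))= 357 /507520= 0.00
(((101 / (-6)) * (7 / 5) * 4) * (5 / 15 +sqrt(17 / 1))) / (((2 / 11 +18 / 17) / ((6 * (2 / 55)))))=-12019 * sqrt(17) / 725 - 12019 / 2175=-73.88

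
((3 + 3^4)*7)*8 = 4704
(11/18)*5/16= 55/288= 0.19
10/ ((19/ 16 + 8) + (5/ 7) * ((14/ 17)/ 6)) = 8160/ 7577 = 1.08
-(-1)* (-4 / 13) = -4 / 13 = -0.31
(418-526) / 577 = -108 / 577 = -0.19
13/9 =1.44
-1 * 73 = -73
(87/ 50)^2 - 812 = -2022431/ 2500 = -808.97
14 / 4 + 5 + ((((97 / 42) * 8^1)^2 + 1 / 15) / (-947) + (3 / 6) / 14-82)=-616624853 / 8352540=-73.82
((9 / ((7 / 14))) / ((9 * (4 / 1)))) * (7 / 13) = 7 / 26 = 0.27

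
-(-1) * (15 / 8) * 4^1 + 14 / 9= 163 / 18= 9.06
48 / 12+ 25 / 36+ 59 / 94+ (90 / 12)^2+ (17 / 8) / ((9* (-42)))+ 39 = 14293313 / 142128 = 100.57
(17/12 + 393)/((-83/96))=-37864/83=-456.19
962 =962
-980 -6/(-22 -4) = -12737/13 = -979.77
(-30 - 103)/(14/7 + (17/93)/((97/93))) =-12901/211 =-61.14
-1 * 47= -47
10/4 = 5/2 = 2.50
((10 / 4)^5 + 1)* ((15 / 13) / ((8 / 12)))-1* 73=81329 / 832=97.75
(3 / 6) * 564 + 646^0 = 283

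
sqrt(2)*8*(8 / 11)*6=49.37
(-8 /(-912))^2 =1 /12996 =0.00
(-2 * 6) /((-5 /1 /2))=24 /5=4.80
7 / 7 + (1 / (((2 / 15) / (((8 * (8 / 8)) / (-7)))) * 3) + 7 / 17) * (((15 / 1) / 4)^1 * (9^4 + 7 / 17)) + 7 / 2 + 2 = -243418481 / 4046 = -60162.75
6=6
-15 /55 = -0.27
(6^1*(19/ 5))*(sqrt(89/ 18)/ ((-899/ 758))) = -14402*sqrt(178)/ 4495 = -42.75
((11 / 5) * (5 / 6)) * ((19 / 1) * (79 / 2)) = 16511 / 12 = 1375.92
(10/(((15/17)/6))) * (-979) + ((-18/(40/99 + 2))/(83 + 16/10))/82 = -66572.00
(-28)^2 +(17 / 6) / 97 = 784.03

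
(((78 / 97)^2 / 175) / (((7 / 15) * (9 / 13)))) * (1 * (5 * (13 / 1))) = 342732 / 461041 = 0.74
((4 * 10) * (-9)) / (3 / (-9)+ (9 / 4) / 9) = 4320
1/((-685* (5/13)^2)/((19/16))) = -0.01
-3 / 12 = -1 / 4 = -0.25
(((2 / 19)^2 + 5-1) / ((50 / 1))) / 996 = 181 / 2247225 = 0.00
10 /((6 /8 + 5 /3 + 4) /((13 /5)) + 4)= 1560 /1009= 1.55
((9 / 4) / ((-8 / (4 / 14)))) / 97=-9 / 10864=-0.00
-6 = -6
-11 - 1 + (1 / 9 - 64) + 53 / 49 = -32990 / 441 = -74.81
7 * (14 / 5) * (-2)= -196 / 5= -39.20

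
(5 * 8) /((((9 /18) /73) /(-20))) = -116800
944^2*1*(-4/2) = -1782272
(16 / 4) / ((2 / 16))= 32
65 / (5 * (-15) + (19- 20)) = -65 / 76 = -0.86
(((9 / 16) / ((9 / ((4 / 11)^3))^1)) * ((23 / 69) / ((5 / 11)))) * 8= 32 / 1815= 0.02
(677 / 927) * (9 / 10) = 0.66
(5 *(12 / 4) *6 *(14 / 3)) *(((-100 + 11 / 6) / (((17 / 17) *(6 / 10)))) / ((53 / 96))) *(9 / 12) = -4947600 / 53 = -93350.94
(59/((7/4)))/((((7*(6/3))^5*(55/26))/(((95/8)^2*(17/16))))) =23535395/5300793344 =0.00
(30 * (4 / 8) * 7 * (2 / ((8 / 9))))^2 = 893025 / 16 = 55814.06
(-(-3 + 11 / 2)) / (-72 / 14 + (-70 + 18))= 7 / 160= 0.04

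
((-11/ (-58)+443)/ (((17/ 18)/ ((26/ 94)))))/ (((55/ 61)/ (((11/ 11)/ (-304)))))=-36691317/ 77483824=-0.47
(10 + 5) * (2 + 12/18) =40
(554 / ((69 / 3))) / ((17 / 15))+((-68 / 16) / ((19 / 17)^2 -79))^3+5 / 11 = 67791705548242093597 / 3122903998855872000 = 21.71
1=1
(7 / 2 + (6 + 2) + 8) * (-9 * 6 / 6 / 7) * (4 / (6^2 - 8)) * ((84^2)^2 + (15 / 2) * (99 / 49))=-1712578425363 / 9604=-178319286.27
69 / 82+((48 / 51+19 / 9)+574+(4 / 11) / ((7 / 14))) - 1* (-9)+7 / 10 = 202979578 / 345015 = 588.32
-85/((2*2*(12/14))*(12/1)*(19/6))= -0.65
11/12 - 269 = -3217/12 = -268.08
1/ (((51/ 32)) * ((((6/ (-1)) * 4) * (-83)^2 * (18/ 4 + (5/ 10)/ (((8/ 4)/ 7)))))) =-16/ 26350425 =-0.00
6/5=1.20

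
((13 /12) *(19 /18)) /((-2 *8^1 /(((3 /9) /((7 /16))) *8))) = -247 /567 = -0.44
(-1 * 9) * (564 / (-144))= 141 / 4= 35.25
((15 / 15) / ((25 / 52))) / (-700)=-13 / 4375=-0.00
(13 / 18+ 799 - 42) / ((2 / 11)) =150029 / 36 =4167.47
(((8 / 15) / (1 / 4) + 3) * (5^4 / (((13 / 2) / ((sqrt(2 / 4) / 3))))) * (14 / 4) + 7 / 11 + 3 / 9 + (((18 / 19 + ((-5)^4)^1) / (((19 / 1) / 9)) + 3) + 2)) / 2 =1801669 / 11913 + 67375 * sqrt(2) / 468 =354.83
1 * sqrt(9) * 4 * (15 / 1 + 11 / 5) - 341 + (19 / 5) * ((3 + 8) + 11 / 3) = -78.87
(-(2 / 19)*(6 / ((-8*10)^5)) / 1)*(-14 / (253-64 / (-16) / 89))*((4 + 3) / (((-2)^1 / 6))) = 13083 / 58422476800000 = 0.00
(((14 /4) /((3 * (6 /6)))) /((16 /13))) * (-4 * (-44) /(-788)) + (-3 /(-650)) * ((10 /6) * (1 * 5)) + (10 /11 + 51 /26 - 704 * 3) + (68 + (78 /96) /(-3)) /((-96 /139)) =-2207.37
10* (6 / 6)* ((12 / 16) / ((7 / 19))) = 285 / 14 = 20.36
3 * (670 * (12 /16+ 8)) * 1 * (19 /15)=44555 /2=22277.50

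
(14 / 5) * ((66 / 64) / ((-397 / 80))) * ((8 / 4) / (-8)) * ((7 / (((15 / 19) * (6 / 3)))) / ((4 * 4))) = 10241 / 254080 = 0.04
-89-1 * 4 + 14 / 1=-79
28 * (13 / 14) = 26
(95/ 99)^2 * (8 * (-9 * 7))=-464.10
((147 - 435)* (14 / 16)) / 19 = -252 / 19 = -13.26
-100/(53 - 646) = 100/593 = 0.17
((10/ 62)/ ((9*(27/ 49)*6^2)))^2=60025/ 73542931344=0.00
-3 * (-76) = 228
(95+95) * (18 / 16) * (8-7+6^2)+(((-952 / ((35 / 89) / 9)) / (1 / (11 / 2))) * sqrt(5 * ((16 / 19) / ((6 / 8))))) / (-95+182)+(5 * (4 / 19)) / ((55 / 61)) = 6612691 / 836-532576 * sqrt(285) / 2755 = 4646.43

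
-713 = -713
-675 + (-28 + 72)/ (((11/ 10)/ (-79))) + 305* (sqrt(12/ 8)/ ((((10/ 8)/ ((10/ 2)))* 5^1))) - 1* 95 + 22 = -3908 + 122* sqrt(6) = -3609.16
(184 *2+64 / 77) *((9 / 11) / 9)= 28400 / 847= 33.53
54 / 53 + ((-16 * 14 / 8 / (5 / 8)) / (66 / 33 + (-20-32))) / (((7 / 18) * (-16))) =5796 / 6625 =0.87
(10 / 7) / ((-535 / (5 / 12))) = -0.00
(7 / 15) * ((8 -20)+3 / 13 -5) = -1526 / 195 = -7.83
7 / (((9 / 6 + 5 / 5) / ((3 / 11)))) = 42 / 55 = 0.76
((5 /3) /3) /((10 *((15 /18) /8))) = 8 /15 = 0.53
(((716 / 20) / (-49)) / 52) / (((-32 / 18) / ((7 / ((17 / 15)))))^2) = -652455 / 3847168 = -0.17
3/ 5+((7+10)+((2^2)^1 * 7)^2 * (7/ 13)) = 28584/ 65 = 439.75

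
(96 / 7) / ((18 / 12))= 64 / 7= 9.14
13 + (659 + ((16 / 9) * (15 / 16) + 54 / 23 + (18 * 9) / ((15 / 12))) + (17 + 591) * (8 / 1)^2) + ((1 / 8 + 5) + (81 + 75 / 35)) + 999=788350327 / 19320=40804.88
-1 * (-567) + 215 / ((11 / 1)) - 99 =5363 / 11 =487.55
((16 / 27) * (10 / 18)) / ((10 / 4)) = 32 / 243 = 0.13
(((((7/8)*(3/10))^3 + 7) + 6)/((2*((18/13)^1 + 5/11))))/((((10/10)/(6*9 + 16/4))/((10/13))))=2126218259/13465600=157.90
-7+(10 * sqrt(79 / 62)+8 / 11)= -69 / 11+5 * sqrt(4898) / 31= 5.02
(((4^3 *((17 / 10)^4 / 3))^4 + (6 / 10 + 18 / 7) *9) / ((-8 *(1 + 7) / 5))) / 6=-13123703.54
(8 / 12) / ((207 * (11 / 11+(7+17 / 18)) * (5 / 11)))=44 / 55545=0.00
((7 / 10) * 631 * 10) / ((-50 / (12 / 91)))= -3786 / 325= -11.65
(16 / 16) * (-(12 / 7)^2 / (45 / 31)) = -496 / 245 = -2.02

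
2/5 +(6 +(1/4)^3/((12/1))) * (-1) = -21509/3840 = -5.60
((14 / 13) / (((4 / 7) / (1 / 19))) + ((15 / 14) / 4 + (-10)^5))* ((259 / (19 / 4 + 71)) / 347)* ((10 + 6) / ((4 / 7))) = -716494970114 / 25969827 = -27589.52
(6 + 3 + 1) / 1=10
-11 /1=-11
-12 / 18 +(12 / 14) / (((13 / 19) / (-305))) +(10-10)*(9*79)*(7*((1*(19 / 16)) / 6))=-104492 / 273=-382.75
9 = 9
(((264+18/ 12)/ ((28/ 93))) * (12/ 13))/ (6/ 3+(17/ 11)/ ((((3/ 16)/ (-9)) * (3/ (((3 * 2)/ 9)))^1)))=-56.20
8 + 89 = 97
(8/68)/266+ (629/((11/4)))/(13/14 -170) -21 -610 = -37226368994/58869657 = -632.35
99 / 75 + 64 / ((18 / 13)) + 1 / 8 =85801 / 1800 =47.67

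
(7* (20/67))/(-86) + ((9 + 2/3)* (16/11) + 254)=268.04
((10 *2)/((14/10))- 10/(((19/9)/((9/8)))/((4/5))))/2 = 1333/266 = 5.01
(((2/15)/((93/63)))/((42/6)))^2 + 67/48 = 1609867/1153200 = 1.40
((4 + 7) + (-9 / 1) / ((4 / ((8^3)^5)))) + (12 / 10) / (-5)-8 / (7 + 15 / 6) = -37603297669934489 / 475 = -79164837199862.08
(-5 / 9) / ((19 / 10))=-50 / 171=-0.29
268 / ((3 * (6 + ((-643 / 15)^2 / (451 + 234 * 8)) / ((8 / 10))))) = 37353840 / 2922289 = 12.78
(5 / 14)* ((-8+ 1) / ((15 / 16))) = -8 / 3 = -2.67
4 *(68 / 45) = 6.04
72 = 72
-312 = -312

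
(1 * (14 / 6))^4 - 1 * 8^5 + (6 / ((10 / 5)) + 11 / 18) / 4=-21213871 / 648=-32737.46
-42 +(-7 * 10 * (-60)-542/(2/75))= -16167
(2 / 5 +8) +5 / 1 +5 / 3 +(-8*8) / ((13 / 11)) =-7622 / 195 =-39.09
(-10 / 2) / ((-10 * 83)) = 1 / 166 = 0.01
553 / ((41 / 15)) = 8295 / 41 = 202.32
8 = 8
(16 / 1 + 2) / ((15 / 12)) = 14.40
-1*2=-2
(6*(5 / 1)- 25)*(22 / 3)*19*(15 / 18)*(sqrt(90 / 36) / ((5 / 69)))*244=2932270*sqrt(10) / 3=3090883.97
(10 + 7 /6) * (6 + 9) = 335 /2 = 167.50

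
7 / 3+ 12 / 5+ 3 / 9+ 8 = 196 / 15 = 13.07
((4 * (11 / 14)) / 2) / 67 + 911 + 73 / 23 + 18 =10055613 / 10787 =932.20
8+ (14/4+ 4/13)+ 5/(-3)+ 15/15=869/78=11.14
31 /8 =3.88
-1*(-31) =31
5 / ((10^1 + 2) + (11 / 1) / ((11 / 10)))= 5 / 22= 0.23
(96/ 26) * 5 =240/ 13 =18.46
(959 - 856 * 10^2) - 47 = -84688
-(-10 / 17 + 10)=-160 / 17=-9.41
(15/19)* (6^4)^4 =2227192032202.11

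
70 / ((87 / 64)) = 51.49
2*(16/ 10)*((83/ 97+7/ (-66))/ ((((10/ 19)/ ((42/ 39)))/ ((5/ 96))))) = 638267/ 2496780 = 0.26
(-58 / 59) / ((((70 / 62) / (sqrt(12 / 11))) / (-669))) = 2405724 * sqrt(33) / 22715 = 608.40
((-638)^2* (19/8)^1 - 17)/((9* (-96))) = -214825/192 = -1118.88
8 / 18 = 4 / 9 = 0.44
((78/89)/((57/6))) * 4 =624/1691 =0.37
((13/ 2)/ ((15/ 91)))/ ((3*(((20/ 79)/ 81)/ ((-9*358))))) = -13550330.43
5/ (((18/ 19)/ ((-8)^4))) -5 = 194515/ 9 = 21612.78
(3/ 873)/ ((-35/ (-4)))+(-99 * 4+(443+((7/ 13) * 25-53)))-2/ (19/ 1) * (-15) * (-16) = -44782457/ 2515695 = -17.80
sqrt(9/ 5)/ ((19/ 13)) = 39 * sqrt(5)/ 95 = 0.92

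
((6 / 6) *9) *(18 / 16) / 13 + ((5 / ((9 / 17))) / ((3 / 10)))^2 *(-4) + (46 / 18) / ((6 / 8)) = -300242615 / 75816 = -3960.15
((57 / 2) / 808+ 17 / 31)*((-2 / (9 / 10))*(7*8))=-2046730 / 28179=-72.63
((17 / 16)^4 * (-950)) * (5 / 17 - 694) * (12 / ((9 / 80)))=45868382125 / 512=89586683.84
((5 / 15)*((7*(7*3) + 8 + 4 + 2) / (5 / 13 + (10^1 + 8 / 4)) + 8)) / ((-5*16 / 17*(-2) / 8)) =119 / 20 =5.95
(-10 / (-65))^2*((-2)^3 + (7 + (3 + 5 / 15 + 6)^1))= 100 / 507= 0.20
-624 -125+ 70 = -679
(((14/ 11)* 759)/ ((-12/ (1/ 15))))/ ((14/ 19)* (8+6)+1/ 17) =-52003/ 100530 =-0.52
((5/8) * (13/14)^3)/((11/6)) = 32955/120736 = 0.27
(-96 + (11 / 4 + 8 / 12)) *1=-1111 / 12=-92.58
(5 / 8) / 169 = 5 / 1352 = 0.00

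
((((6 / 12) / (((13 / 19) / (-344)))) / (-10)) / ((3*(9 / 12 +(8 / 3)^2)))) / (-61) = -19608 / 1122095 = -0.02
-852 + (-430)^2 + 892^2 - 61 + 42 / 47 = 46043639 / 47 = 979651.89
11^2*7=847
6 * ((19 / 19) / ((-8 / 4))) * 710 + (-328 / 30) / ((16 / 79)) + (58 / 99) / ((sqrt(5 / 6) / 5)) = -131039 / 60 + 58 * sqrt(30) / 99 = -2180.77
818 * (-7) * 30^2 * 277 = -1427491800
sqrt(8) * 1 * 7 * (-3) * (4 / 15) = -56 * sqrt(2) / 5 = -15.84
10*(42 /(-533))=-420 /533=-0.79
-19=-19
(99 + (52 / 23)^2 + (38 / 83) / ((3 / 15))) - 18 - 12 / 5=18880161 / 219535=86.00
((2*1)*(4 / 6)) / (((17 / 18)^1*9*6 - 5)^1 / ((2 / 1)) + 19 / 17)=34 / 615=0.06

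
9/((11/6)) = 54/11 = 4.91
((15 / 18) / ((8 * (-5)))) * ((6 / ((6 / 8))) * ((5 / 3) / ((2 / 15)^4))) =-28125 / 32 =-878.91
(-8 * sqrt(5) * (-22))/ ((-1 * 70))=-88 * sqrt(5)/ 35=-5.62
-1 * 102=-102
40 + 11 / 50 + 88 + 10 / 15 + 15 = 21583 / 150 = 143.89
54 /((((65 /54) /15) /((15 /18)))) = 7290 /13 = 560.77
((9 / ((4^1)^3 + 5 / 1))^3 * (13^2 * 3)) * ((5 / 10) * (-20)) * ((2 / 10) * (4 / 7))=-109512 / 85169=-1.29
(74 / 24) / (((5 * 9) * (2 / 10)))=37 / 108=0.34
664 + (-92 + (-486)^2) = 236768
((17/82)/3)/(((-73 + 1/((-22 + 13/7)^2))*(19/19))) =-112659/119003648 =-0.00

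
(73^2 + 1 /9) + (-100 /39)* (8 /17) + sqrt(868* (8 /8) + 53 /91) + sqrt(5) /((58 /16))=8* sqrt(5) /29 + sqrt(7192731) /91 + 10597202 /1989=5357.99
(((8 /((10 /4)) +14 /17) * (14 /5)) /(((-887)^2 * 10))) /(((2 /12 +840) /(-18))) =-258552 /8427967874125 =-0.00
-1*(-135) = 135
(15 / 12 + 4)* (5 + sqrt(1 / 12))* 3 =21* sqrt(3) / 8 + 315 / 4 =83.30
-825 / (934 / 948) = -391050 / 467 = -837.37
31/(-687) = -31/687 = -0.05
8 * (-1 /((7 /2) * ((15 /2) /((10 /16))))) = -0.19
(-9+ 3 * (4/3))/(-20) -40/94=-33/188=-0.18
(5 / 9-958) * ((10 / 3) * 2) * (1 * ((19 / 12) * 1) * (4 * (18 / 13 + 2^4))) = -740027960 / 1053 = -702780.59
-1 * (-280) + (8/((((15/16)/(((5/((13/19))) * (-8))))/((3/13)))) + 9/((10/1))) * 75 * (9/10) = -5022773/676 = -7430.14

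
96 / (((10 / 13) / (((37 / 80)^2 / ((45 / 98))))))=872053 / 15000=58.14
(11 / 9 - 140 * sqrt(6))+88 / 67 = -340.39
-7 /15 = -0.47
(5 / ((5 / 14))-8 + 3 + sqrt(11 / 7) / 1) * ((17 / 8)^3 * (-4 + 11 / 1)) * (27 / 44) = 132651 * sqrt(77) / 22528 + 8357013 / 22528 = 422.63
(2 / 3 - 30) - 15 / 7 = -661 / 21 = -31.48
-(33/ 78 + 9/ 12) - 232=-12125/ 52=-233.17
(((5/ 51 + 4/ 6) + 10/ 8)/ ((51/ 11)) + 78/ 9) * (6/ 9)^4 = 1.80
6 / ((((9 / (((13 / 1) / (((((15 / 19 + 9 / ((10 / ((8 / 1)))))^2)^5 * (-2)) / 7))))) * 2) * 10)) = -1089701229413849609375 / 761375688091762236362439172812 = -0.00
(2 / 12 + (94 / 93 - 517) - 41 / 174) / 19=-27.16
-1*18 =-18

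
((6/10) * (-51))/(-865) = 153/4325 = 0.04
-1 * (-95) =95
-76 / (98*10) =-19 / 245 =-0.08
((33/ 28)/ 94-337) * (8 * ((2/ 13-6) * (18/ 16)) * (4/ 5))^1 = 23333634/ 1645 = 14184.58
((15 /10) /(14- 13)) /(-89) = -3 /178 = -0.02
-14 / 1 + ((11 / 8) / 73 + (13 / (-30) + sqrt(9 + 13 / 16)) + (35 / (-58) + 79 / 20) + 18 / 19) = -48849599 / 4826760 + sqrt(157) / 4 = -6.99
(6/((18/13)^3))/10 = 2197/9720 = 0.23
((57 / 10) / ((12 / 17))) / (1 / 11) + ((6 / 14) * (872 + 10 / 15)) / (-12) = 57.66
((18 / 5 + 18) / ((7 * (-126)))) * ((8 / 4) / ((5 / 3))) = -36 / 1225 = -0.03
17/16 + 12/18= 83/48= 1.73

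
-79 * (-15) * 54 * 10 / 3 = 213300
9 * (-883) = -7947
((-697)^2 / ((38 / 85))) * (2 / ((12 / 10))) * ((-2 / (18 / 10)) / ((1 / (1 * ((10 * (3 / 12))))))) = -5161720625 / 1026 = -5030916.79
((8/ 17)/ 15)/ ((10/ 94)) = 376/ 1275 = 0.29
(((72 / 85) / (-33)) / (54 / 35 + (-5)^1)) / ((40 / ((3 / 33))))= 21 / 1244485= 0.00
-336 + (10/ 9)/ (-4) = -6053/ 18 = -336.28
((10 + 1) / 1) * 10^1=110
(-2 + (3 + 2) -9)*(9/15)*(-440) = 1584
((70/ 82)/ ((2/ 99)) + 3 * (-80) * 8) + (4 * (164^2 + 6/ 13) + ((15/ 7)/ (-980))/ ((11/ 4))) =425159886803/ 4022018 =105708.10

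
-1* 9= -9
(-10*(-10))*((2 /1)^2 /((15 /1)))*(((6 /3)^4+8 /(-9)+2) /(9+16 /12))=12320 /279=44.16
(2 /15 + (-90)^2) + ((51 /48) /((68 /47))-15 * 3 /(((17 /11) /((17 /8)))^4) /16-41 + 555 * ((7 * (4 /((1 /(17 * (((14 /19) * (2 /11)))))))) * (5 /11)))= 54550583975423 /2260008960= 24137.33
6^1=6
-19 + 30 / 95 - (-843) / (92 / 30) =223925 / 874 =256.21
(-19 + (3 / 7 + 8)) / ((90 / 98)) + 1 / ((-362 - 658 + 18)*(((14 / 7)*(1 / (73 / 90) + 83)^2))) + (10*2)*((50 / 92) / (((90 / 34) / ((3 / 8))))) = -65165191846958 / 6535304191845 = -9.97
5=5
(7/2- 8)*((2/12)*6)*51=-459/2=-229.50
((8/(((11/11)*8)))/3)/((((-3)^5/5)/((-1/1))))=5/729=0.01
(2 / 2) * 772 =772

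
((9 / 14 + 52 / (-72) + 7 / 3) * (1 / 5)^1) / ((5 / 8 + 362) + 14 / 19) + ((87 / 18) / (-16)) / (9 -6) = -18456259 / 185576160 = -0.10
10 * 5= 50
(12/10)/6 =1/5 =0.20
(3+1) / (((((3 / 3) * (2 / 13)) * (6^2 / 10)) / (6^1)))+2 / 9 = 392 / 9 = 43.56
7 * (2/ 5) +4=34/ 5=6.80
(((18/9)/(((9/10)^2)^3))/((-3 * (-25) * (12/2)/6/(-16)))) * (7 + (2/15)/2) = -27136000/4782969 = -5.67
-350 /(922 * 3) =-175 /1383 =-0.13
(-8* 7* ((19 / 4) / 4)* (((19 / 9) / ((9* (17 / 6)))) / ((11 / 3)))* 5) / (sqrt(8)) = -12635* sqrt(2) / 6732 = -2.65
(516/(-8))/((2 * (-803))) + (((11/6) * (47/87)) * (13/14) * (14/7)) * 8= 86587091/5868324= 14.75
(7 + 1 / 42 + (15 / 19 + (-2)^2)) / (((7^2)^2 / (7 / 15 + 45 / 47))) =4732354 / 675389295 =0.01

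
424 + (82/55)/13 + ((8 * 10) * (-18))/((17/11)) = -6170486/12155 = -507.65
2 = 2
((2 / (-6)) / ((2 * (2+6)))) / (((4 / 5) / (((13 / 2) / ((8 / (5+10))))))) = -325 / 1024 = -0.32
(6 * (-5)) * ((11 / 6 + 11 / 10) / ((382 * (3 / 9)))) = -0.69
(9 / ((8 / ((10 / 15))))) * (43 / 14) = 129 / 56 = 2.30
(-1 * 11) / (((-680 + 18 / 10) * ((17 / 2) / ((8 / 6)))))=440 / 172941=0.00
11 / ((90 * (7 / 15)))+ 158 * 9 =59735 / 42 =1422.26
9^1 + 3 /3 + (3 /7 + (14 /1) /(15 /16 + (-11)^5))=188104905 /18037607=10.43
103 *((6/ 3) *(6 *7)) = 8652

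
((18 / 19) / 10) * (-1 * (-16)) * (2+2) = 576 / 95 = 6.06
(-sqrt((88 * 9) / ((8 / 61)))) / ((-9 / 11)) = 11 * sqrt(671) / 3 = 94.98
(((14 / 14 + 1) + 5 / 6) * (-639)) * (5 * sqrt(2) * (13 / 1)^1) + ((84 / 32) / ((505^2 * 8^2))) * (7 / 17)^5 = 352947 / 185394704089600 - 235365 * sqrt(2) / 2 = -166428.19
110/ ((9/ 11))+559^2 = 2813539/ 9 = 312615.44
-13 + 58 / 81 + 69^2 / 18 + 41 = 47501 / 162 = 293.22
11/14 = 0.79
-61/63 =-0.97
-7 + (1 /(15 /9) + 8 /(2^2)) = -22 /5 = -4.40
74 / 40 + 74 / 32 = 333 / 80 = 4.16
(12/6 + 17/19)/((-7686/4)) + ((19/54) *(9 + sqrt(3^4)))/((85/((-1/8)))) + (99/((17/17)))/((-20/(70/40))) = -861287759/99303120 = -8.67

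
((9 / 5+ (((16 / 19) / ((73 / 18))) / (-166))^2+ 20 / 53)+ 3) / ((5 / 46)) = 47.63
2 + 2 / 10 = 11 / 5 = 2.20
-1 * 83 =-83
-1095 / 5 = -219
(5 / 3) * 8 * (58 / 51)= 2320 / 153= 15.16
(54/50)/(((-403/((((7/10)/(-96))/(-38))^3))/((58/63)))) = -1421/81518896742400000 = -0.00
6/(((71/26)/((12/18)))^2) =5408/15123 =0.36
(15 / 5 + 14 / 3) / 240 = 23 / 720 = 0.03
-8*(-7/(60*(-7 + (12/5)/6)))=-0.14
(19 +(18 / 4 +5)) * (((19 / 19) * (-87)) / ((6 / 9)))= -14877 / 4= -3719.25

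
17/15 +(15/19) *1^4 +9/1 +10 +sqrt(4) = 22.92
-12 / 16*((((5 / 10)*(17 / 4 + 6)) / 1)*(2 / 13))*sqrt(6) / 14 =-123*sqrt(6) / 2912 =-0.10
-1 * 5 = -5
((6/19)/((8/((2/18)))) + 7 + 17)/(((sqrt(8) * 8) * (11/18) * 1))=16419 * sqrt(2)/13376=1.74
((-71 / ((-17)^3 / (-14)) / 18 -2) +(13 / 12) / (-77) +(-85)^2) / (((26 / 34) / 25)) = 2459212693625 / 10414404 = 236135.71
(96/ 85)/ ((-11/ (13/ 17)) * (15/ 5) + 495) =208/ 83215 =0.00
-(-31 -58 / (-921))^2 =-957.10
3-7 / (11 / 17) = -86 / 11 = -7.82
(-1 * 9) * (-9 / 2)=81 / 2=40.50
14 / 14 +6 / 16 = 11 / 8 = 1.38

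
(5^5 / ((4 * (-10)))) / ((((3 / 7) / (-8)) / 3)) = 4375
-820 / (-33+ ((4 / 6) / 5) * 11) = 12300 / 473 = 26.00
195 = 195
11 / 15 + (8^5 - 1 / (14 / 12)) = 3440627 / 105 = 32767.88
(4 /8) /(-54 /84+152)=7 /2119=0.00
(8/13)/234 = 4/1521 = 0.00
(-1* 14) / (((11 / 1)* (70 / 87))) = -87 / 55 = -1.58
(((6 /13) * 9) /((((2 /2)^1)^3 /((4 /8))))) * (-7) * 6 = -1134 /13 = -87.23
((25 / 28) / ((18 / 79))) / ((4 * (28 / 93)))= 61225 / 18816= 3.25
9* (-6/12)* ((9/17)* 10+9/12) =-3699/136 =-27.20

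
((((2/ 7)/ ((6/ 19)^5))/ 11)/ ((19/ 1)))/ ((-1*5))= -130321/ 1496880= -0.09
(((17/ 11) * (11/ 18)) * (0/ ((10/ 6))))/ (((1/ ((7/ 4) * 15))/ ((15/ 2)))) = 0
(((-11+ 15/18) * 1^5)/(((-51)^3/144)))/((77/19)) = 9272/3404709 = 0.00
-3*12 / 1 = -36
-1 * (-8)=8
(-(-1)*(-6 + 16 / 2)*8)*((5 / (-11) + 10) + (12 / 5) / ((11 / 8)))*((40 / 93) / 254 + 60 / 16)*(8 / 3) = 1807.36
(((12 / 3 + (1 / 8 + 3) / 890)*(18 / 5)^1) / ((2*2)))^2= 12.98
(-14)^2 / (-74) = -98 / 37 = -2.65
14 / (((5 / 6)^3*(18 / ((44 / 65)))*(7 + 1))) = 924 / 8125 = 0.11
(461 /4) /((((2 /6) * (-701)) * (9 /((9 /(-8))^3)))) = 112023 /1435648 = 0.08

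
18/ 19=0.95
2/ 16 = 1/ 8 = 0.12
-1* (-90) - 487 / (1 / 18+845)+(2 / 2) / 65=89.44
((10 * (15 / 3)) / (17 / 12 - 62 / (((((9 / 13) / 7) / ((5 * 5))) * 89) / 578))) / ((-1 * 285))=0.00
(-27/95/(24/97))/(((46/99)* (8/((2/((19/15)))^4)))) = -875073375/455602216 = -1.92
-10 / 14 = -5 / 7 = -0.71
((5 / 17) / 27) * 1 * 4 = 20 / 459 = 0.04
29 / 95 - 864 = -82051 / 95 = -863.69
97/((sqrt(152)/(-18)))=-873 * sqrt(38)/38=-141.62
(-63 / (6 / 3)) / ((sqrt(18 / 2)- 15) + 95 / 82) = 369 / 127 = 2.91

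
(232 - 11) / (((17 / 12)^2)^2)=269568 / 4913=54.87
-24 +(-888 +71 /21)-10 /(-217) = -591481 /651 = -908.57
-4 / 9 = -0.44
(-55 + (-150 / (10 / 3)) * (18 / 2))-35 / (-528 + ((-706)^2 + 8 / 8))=-229038175 / 497909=-460.00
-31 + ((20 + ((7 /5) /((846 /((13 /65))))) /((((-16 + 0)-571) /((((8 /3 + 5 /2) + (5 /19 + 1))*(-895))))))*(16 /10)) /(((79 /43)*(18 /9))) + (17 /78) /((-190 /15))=-22.31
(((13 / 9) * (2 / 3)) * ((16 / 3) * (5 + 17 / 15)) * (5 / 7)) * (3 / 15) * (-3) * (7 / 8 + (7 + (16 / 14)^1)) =-483184 / 3969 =-121.74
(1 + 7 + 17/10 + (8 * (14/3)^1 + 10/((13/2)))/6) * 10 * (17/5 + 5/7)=302864/455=665.64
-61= -61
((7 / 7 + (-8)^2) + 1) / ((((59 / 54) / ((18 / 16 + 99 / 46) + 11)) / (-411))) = -962010027 / 2714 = -354462.06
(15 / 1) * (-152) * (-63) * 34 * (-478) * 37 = -86374179360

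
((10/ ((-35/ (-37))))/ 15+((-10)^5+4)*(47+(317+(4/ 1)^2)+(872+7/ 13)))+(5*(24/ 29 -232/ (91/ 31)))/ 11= -125248870.84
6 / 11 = 0.55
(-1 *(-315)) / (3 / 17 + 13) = 765 / 32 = 23.91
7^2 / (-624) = -49 / 624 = -0.08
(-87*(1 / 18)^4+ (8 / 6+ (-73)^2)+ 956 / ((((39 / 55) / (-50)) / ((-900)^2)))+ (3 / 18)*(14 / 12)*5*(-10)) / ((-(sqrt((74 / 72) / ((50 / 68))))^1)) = 124191844698378325*sqrt(1258) / 95376528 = 46184036721.60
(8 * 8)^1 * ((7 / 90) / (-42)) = -16 / 135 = -0.12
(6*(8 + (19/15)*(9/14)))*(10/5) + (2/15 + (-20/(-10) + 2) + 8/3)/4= 7523/70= 107.47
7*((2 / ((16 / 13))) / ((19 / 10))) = 455 / 76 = 5.99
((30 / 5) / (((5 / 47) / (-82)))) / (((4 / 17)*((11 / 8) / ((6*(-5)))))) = 4717296 / 11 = 428845.09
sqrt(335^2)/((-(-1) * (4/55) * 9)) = 18425/36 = 511.81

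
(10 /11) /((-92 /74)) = -185 /253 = -0.73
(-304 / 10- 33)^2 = 100489 / 25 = 4019.56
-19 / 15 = -1.27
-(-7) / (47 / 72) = 504 / 47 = 10.72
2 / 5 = 0.40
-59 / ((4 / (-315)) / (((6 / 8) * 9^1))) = 501795 / 16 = 31362.19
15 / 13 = 1.15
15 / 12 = 5 / 4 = 1.25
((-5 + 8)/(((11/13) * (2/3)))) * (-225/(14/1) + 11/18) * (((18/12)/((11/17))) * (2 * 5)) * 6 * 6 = -58118580/847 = -68616.98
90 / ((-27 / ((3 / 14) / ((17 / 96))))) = -480 / 119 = -4.03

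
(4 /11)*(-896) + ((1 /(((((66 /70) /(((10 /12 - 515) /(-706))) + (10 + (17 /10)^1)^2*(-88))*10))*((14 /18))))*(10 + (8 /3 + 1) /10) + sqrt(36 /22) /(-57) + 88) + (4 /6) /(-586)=-120832739752291 /508086070536 - sqrt(22) /209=-237.84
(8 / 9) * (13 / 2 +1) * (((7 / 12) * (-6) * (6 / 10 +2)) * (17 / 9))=-114.59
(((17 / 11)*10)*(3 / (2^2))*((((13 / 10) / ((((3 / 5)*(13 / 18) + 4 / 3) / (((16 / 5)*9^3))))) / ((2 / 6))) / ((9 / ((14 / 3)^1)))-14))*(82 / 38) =735933723 / 11077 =66438.00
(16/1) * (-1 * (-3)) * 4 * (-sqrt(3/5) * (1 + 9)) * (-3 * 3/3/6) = 192 * sqrt(15) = 743.61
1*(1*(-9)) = -9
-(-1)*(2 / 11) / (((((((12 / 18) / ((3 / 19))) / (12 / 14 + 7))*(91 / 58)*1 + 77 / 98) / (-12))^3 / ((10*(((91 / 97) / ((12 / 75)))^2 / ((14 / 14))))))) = -24994.76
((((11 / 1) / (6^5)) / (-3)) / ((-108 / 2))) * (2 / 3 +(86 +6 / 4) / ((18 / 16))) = 0.00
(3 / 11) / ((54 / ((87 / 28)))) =29 / 1848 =0.02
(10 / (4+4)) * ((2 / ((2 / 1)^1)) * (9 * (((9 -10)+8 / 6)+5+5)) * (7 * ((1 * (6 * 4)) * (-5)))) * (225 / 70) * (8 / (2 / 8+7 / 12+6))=-15066000 / 41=-367463.41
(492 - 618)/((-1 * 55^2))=0.04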